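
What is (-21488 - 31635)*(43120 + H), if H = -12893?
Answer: -1605748921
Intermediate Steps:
(-21488 - 31635)*(43120 + H) = (-21488 - 31635)*(43120 - 12893) = -53123*30227 = -1605748921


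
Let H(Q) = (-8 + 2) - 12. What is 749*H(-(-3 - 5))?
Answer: -13482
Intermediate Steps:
H(Q) = -18 (H(Q) = -6 - 12 = -18)
749*H(-(-3 - 5)) = 749*(-18) = -13482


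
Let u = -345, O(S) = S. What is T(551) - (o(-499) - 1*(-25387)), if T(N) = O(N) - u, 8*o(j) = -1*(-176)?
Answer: -24513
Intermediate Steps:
o(j) = 22 (o(j) = (-1*(-176))/8 = (⅛)*176 = 22)
T(N) = 345 + N (T(N) = N - 1*(-345) = N + 345 = 345 + N)
T(551) - (o(-499) - 1*(-25387)) = (345 + 551) - (22 - 1*(-25387)) = 896 - (22 + 25387) = 896 - 1*25409 = 896 - 25409 = -24513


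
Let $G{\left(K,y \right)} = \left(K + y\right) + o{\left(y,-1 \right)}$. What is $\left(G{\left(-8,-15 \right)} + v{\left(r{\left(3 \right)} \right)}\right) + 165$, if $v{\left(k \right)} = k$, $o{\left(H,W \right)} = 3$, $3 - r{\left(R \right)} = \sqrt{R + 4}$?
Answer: $148 - \sqrt{7} \approx 145.35$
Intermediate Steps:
$r{\left(R \right)} = 3 - \sqrt{4 + R}$ ($r{\left(R \right)} = 3 - \sqrt{R + 4} = 3 - \sqrt{4 + R}$)
$G{\left(K,y \right)} = 3 + K + y$ ($G{\left(K,y \right)} = \left(K + y\right) + 3 = 3 + K + y$)
$\left(G{\left(-8,-15 \right)} + v{\left(r{\left(3 \right)} \right)}\right) + 165 = \left(\left(3 - 8 - 15\right) + \left(3 - \sqrt{4 + 3}\right)\right) + 165 = \left(-20 + \left(3 - \sqrt{7}\right)\right) + 165 = \left(-17 - \sqrt{7}\right) + 165 = 148 - \sqrt{7}$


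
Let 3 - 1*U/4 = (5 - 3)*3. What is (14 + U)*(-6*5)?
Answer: -60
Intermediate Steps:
U = -12 (U = 12 - 4*(5 - 3)*3 = 12 - 8*3 = 12 - 4*6 = 12 - 24 = -12)
(14 + U)*(-6*5) = (14 - 12)*(-6*5) = 2*(-30) = -60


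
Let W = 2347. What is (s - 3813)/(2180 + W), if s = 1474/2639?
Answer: -10061033/11946753 ≈ -0.84216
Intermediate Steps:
s = 1474/2639 (s = 1474*(1/2639) = 1474/2639 ≈ 0.55855)
(s - 3813)/(2180 + W) = (1474/2639 - 3813)/(2180 + 2347) = -10061033/2639/4527 = -10061033/2639*1/4527 = -10061033/11946753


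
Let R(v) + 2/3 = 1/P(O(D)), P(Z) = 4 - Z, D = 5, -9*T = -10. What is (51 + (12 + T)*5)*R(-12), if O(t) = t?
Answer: -5245/27 ≈ -194.26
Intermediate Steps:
T = 10/9 (T = -⅑*(-10) = 10/9 ≈ 1.1111)
R(v) = -5/3 (R(v) = -⅔ + 1/(4 - 1*5) = -⅔ + 1/(4 - 5) = -⅔ + 1/(-1) = -⅔ - 1 = -5/3)
(51 + (12 + T)*5)*R(-12) = (51 + (12 + 10/9)*5)*(-5/3) = (51 + (118/9)*5)*(-5/3) = (51 + 590/9)*(-5/3) = (1049/9)*(-5/3) = -5245/27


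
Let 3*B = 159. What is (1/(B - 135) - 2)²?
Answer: 27225/6724 ≈ 4.0489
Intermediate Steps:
B = 53 (B = (⅓)*159 = 53)
(1/(B - 135) - 2)² = (1/(53 - 135) - 2)² = (1/(-82) - 2)² = (-1/82 - 2)² = (-165/82)² = 27225/6724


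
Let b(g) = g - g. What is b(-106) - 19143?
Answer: -19143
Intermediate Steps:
b(g) = 0
b(-106) - 19143 = 0 - 19143 = -19143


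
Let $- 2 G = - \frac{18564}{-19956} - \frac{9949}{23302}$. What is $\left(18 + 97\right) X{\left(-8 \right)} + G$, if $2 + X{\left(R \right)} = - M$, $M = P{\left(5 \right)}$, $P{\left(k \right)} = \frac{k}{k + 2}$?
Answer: $- \frac{169479378669}{542517164} \approx -312.39$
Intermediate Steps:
$P{\left(k \right)} = \frac{k}{2 + k}$
$M = \frac{5}{7}$ ($M = \frac{5}{2 + 5} = \frac{5}{7} \approx 0.71429$)
$X{\left(R \right)} = - \frac{19}{7}$ ($X{\left(R \right)} = -2 - \frac{5}{7} = - \frac{19}{7}$)
$G = - \frac{19503007}{77502452}$ ($G = - \frac{- \frac{18564}{-19956} - \frac{9949}{23302}}{2} = - \frac{\left(-18564\right) \left(- \frac{1}{19956}\right) - \frac{9949}{23302}}{2} = - \frac{\frac{1547}{1663} - \frac{9949}{23302}}{2} = \left(- \frac{1}{2}\right) \frac{19503007}{38751226} = - \frac{19503007}{77502452} \approx -0.25164$)
$\left(18 + 97\right) X{\left(-8 \right)} + G = \left(18 + 97\right) \left(- \frac{19}{7}\right) - \frac{19503007}{77502452} = 115 \left(- \frac{19}{7}\right) - \frac{19503007}{77502452} = - \frac{2185}{7} - \frac{19503007}{77502452} = - \frac{169479378669}{542517164}$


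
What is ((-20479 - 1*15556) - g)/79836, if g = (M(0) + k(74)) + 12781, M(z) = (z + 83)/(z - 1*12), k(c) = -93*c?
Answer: -503125/958032 ≈ -0.52517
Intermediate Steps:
M(z) = (83 + z)/(-12 + z) (M(z) = (83 + z)/(z - 12) = (83 + z)/(-12 + z))
g = 70705/12 (g = ((83 + 0)/(-12 + 0) - 93*74) + 12781 = (83/(-12) - 6882) + 12781 = (-1/12*83 - 6882) + 12781 = (-83/12 - 6882) + 12781 = -82667/12 + 12781 = 70705/12 ≈ 5892.1)
((-20479 - 1*15556) - g)/79836 = ((-20479 - 1*15556) - 1*70705/12)/79836 = ((-20479 - 15556) - 70705/12)*(1/79836) = (-36035 - 70705/12)*(1/79836) = -503125/12*1/79836 = -503125/958032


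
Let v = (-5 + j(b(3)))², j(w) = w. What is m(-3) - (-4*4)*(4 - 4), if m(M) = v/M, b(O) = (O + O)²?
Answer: -961/3 ≈ -320.33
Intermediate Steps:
b(O) = 4*O² (b(O) = (2*O)² = 4*O²)
v = 961 (v = (-5 + 4*3²)² = (-5 + 4*9)² = (-5 + 36)² = 31² = 961)
m(M) = 961/M
m(-3) - (-4*4)*(4 - 4) = 961/(-3) - (-4*4)*(4 - 4) = 961*(-⅓) - (-16)*0 = -961/3 - 1*0 = -961/3 + 0 = -961/3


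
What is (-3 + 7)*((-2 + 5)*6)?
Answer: 72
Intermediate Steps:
(-3 + 7)*((-2 + 5)*6) = 4*(3*6) = 4*18 = 72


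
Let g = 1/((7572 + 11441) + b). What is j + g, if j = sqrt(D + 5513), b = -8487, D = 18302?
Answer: 1/10526 + sqrt(23815) ≈ 154.32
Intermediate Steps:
j = sqrt(23815) (j = sqrt(18302 + 5513) = sqrt(23815) ≈ 154.32)
g = 1/10526 (g = 1/((7572 + 11441) - 8487) = 1/(19013 - 8487) = 1/10526 ≈ 9.5003e-5)
j + g = sqrt(23815) + 1/10526 = 1/10526 + sqrt(23815)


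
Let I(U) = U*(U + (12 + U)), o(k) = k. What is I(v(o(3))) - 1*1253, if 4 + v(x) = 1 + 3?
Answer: -1253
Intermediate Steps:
v(x) = 0 (v(x) = -4 + (1 + 3) = -4 + 4 = 0)
I(U) = U*(12 + 2*U)
I(v(o(3))) - 1*1253 = 2*0*(6 + 0) - 1*1253 = 2*0*6 - 1253 = 0 - 1253 = -1253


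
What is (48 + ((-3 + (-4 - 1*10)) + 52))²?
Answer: 6889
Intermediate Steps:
(48 + ((-3 + (-4 - 1*10)) + 52))² = (48 + ((-3 + (-4 - 10)) + 52))² = (48 + ((-3 - 14) + 52))² = (48 + (-17 + 52))² = (48 + 35)² = 83² = 6889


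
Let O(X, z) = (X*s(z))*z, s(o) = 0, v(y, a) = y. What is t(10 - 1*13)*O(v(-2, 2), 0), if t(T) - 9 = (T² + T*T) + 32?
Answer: 0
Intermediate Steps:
O(X, z) = 0 (O(X, z) = (X*0)*z = 0*z = 0)
t(T) = 41 + 2*T² (t(T) = 9 + ((T² + T*T) + 32) = 9 + ((T² + T²) + 32) = 9 + (2*T² + 32) = 9 + (32 + 2*T²) = 41 + 2*T²)
t(10 - 1*13)*O(v(-2, 2), 0) = (41 + 2*(10 - 1*13)²)*0 = (41 + 2*(10 - 13)²)*0 = (41 + 2*(-3)²)*0 = (41 + 2*9)*0 = (41 + 18)*0 = 59*0 = 0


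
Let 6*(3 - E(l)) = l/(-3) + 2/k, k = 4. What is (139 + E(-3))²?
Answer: 321489/16 ≈ 20093.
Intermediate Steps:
E(l) = 35/12 + l/18 (E(l) = 3 - (l/(-3) + 2/4)/6 = 3 - (l*(-⅓) + 2*(¼))/6 = 3 - (-l/3 + ½)/6 = 3 - (½ - l/3)/6 = 3 + (-1/12 + l/18) = 35/12 + l/18)
(139 + E(-3))² = (139 + (35/12 + (1/18)*(-3)))² = (139 + (35/12 - ⅙))² = (139 + 11/4)² = (567/4)² = 321489/16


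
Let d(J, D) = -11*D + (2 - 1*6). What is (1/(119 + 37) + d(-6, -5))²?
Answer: 63313849/24336 ≈ 2601.7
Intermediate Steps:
d(J, D) = -4 - 11*D (d(J, D) = -11*D + (2 - 6) = -11*D - 4 = -4 - 11*D)
(1/(119 + 37) + d(-6, -5))² = (1/(119 + 37) + (-4 - 11*(-5)))² = (1/156 + (-4 + 55))² = (1/156 + 51)² = (7957/156)² = 63313849/24336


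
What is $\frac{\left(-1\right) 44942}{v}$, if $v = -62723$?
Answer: $\frac{44942}{62723} \approx 0.71652$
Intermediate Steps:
$\frac{\left(-1\right) 44942}{v} = \frac{\left(-1\right) 44942}{-62723} = \left(-44942\right) \left(- \frac{1}{62723}\right) = \frac{44942}{62723}$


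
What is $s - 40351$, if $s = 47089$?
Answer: $6738$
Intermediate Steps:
$s - 40351 = 47089 - 40351 = 6738$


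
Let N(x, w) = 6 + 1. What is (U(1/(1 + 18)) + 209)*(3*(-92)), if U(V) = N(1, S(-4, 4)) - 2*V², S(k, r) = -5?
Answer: -21520824/361 ≈ -59615.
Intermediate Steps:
N(x, w) = 7
U(V) = 7 - 2*V²
(U(1/(1 + 18)) + 209)*(3*(-92)) = ((7 - 2/(1 + 18)²) + 209)*(3*(-92)) = ((7 - 2*(1/19)²) + 209)*(-276) = ((7 - 2*1/361) + 209)*(-276) = ((7 - 2/361) + 209)*(-276) = (2525/361 + 209)*(-276) = (77974/361)*(-276) = -21520824/361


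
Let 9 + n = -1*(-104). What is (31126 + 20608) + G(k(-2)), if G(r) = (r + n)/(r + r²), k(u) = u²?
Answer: 1034779/20 ≈ 51739.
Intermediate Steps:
n = 95 (n = -9 - 1*(-104) = -9 + 104 = 95)
G(r) = (95 + r)/(r + r²) (G(r) = (r + 95)/(r + r²) = (95 + r)/(r + r²))
(31126 + 20608) + G(k(-2)) = (31126 + 20608) + (95 + (-2)²)/(((-2)²)*(1 + (-2)²)) = 51734 + (95 + 4)/(4*(1 + 4)) = 51734 + (¼)*99/5 = 51734 + (¼)*(⅕)*99 = 51734 + 99/20 = 1034779/20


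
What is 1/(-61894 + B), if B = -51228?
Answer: -1/113122 ≈ -8.8400e-6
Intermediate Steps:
1/(-61894 + B) = 1/(-61894 - 51228) = 1/(-113122) = -1/113122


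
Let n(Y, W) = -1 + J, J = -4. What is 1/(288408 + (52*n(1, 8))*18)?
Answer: 1/283728 ≈ 3.5245e-6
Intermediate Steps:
n(Y, W) = -5 (n(Y, W) = -1 - 4 = -5)
1/(288408 + (52*n(1, 8))*18) = 1/(288408 + (52*(-5))*18) = 1/(288408 - 260*18) = 1/(288408 - 4680) = 1/283728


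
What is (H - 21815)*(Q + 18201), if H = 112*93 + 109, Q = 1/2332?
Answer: -239600517785/1166 ≈ -2.0549e+8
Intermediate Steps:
Q = 1/2332 ≈ 0.00042882
H = 10525 (H = 10416 + 109 = 10525)
(H - 21815)*(Q + 18201) = (10525 - 21815)*(1/2332 + 18201) = -11290*42444733/2332 = -239600517785/1166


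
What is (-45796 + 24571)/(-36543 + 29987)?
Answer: 21225/6556 ≈ 3.2375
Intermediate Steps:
(-45796 + 24571)/(-36543 + 29987) = -21225/(-6556) = -21225*(-1/6556) = 21225/6556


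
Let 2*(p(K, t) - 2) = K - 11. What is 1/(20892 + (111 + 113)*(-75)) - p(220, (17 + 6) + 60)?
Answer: -435797/4092 ≈ -106.50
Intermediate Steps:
p(K, t) = -7/2 + K/2 (p(K, t) = 2 + (K - 11)/2 = 2 + (-11 + K)/2 = 2 + (-11/2 + K/2) = -7/2 + K/2)
1/(20892 + (111 + 113)*(-75)) - p(220, (17 + 6) + 60) = 1/(20892 + (111 + 113)*(-75)) - (-7/2 + (½)*220) = 1/(20892 + 224*(-75)) - (-7/2 + 110) = 1/(20892 - 16800) - 1*213/2 = 1/4092 - 213/2 = -435797/4092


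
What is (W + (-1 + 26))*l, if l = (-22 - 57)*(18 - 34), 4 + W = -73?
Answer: -65728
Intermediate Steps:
W = -77 (W = -4 - 73 = -77)
l = 1264 (l = -79*(-16) = 1264)
(W + (-1 + 26))*l = (-77 + (-1 + 26))*1264 = (-77 + 25)*1264 = -52*1264 = -65728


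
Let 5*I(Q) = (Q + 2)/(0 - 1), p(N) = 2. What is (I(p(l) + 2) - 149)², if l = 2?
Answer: 564001/25 ≈ 22560.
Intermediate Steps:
I(Q) = -⅖ - Q/5 (I(Q) = ((Q + 2)/(0 - 1))/5 = ((2 + Q)/(-1))/5 = ((2 + Q)*(-1))/5 = (-2 - Q)/5 = -⅖ - Q/5)
(I(p(l) + 2) - 149)² = ((-⅖ - (2 + 2)/5) - 149)² = ((-⅖ - ⅕*4) - 149)² = ((-⅖ - ⅘) - 149)² = (-6/5 - 149)² = (-751/5)² = 564001/25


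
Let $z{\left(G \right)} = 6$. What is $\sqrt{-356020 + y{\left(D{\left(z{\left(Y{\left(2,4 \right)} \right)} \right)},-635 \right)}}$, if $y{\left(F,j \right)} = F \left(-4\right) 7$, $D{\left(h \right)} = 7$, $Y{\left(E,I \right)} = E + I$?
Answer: $2 i \sqrt{89054} \approx 596.84 i$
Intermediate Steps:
$y{\left(F,j \right)} = - 28 F$ ($y{\left(F,j \right)} = - 4 F 7 = - 28 F$)
$\sqrt{-356020 + y{\left(D{\left(z{\left(Y{\left(2,4 \right)} \right)} \right)},-635 \right)}} = \sqrt{-356020 - 196} = \sqrt{-356216} = 2 i \sqrt{89054}$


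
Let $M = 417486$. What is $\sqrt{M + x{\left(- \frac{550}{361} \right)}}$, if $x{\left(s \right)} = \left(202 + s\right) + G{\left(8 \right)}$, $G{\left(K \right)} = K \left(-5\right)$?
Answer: $\frac{\sqrt{150770378}}{19} \approx 646.26$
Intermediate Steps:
$G{\left(K \right)} = - 5 K$
$x{\left(s \right)} = 162 + s$ ($x{\left(s \right)} = \left(202 + s\right) - 40 = 162 + s$)
$\sqrt{M + x{\left(- \frac{550}{361} \right)}} = \sqrt{417486 + \left(162 - \frac{550}{361}\right)} = \sqrt{417486 + \frac{57932}{361}} = \sqrt{\frac{150770378}{361}} = \frac{\sqrt{150770378}}{19}$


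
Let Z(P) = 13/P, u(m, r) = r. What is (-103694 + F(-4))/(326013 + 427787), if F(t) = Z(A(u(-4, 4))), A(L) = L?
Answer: -414763/3015200 ≈ -0.13756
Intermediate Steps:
F(t) = 13/4
(-103694 + F(-4))/(326013 + 427787) = (-103694 + 13/4)/(326013 + 427787) = -414763/4/753800 = -414763/4*1/753800 = -414763/3015200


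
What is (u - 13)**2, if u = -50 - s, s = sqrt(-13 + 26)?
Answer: (63 + sqrt(13))**2 ≈ 4436.3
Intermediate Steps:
s = sqrt(13) ≈ 3.6056
u = -50 - sqrt(13) ≈ -53.606
(u - 13)**2 = ((-50 - sqrt(13)) - 13)**2 = (-63 - sqrt(13))**2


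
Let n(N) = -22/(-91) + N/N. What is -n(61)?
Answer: -113/91 ≈ -1.2418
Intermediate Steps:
n(N) = 113/91 (n(N) = -22*(-1/91) + 1 = 22/91 + 1 = 113/91)
-n(61) = -1*113/91 = -113/91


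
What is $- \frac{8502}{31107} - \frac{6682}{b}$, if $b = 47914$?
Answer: $- \frac{102536967}{248410133} \approx -0.41277$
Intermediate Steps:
$- \frac{8502}{31107} - \frac{6682}{b} = - \frac{8502}{31107} - \frac{6682}{47914} = \left(-8502\right) \frac{1}{31107} - \frac{3341}{23957} = - \frac{2834}{10369} - \frac{3341}{23957} = - \frac{102536967}{248410133}$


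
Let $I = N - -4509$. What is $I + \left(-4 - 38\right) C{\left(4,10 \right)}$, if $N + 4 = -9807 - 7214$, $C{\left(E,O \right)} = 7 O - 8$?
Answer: $-15120$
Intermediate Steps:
$C{\left(E,O \right)} = -8 + 7 O$
$N = -17025$ ($N = -4 - 17021 = -17025$)
$I = -12516$ ($I = -17025 - -4509 = -17025 + 4509 = -12516$)
$I + \left(-4 - 38\right) C{\left(4,10 \right)} = -12516 + \left(-4 - 38\right) \left(-8 + 7 \cdot 10\right) = -12516 - 42 \left(-8 + 70\right) = -12516 - 2604 = -15120$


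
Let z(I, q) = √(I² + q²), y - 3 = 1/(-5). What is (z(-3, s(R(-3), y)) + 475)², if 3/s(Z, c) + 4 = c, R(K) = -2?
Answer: (950 + √61)²/4 ≈ 2.2935e+5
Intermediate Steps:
y = 14/5 (y = 3 + 1/(-5) = 3 - ⅕ = 14/5 ≈ 2.8000)
s(Z, c) = 3/(-4 + c)
(z(-3, s(R(-3), y)) + 475)² = (√((-3)² + (3/(-4 + 14/5))²) + 475)² = (√(9 + (3/(-6/5))²) + 475)² = (√(9 + (3*(-⅚))²) + 475)² = (√(9 + (-5/2)²) + 475)² = (√(9 + 25/4) + 475)² = (√(61/4) + 475)² = (√61/2 + 475)² = (475 + √61/2)²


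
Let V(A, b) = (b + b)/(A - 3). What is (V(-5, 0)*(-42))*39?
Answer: 0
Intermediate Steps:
V(A, b) = 2*b/(-3 + A) (V(A, b) = (2*b)/(-3 + A) = 2*b/(-3 + A))
(V(-5, 0)*(-42))*39 = ((2*0/(-3 - 5))*(-42))*39 = ((2*0/(-8))*(-42))*39 = ((2*0*(-1/8))*(-42))*39 = (0*(-42))*39 = 0*39 = 0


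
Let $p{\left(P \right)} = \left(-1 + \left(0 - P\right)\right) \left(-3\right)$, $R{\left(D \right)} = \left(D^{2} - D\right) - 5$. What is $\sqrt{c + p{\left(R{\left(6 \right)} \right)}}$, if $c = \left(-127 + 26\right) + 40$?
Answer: $\sqrt{17} \approx 4.1231$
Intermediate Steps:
$R{\left(D \right)} = -5 + D^{2} - D$
$p{\left(P \right)} = 3 + 3 P$ ($p{\left(P \right)} = \left(-1 - P\right) \left(-3\right) = 3 + 3 P$)
$c = -61$ ($c = -101 + 40 = -61$)
$\sqrt{c + p{\left(R{\left(6 \right)} \right)}} = \sqrt{-61 + \left(3 + 3 \left(-5 + 6^{2} - 6\right)\right)} = \sqrt{-61 + \left(3 + 3 \left(-5 + 36 - 6\right)\right)} = \sqrt{-61 + \left(3 + 3 \cdot 25\right)} = \sqrt{-61 + \left(3 + 75\right)} = \sqrt{-61 + 78} = \sqrt{17}$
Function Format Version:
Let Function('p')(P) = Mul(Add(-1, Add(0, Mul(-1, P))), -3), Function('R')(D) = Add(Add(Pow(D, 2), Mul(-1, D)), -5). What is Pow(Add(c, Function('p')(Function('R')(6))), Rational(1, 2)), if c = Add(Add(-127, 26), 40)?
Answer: Pow(17, Rational(1, 2)) ≈ 4.1231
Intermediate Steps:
Function('R')(D) = Add(-5, Pow(D, 2), Mul(-1, D))
Function('p')(P) = Add(3, Mul(3, P)) (Function('p')(P) = Mul(Add(-1, Mul(-1, P)), -3) = Add(3, Mul(3, P)))
c = -61 (c = Add(-101, 40) = -61)
Pow(Add(c, Function('p')(Function('R')(6))), Rational(1, 2)) = Pow(Add(-61, Add(3, Mul(3, Add(-5, Pow(6, 2), Mul(-1, 6))))), Rational(1, 2)) = Pow(Add(-61, Add(3, Mul(3, Add(-5, 36, -6)))), Rational(1, 2)) = Pow(Add(-61, Add(3, Mul(3, 25))), Rational(1, 2)) = Pow(Add(-61, Add(3, 75)), Rational(1, 2)) = Pow(Add(-61, 78), Rational(1, 2)) = Pow(17, Rational(1, 2))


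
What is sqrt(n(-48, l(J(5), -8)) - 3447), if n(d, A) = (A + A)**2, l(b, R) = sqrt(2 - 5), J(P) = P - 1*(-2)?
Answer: I*sqrt(3459) ≈ 58.813*I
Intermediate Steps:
J(P) = 2 + P (J(P) = P + 2 = 2 + P)
l(b, R) = I*sqrt(3) (l(b, R) = sqrt(-3) = I*sqrt(3))
n(d, A) = 4*A**2 (n(d, A) = (2*A)**2 = 4*A**2)
sqrt(n(-48, l(J(5), -8)) - 3447) = sqrt(4*(I*sqrt(3))**2 - 3447) = sqrt(4*(-3) - 3447) = sqrt(-12 - 3447) = sqrt(-3459) = I*sqrt(3459)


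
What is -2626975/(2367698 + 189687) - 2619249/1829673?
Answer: -766995555536/311945219007 ≈ -2.4588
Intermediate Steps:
-2626975/(2367698 + 189687) - 2619249/1829673 = -2626975/2557385 - 2619249*1/1829673 = -2626975*1/2557385 - 873083/609891 = -525395/511477 - 873083/609891 = -766995555536/311945219007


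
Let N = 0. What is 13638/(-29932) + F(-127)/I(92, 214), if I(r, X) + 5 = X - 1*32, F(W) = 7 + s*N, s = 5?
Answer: -1102201/2648982 ≈ -0.41608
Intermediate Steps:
F(W) = 7 (F(W) = 7 + 5*0 = 7 + 0 = 7)
I(r, X) = -37 + X (I(r, X) = -5 + (X - 1*32) = -5 + (X - 32) = -5 + (-32 + X) = -37 + X)
13638/(-29932) + F(-127)/I(92, 214) = 13638/(-29932) + 7/(-37 + 214) = 13638*(-1/29932) + 7/177 = -6819/14966 + 7*(1/177) = -6819/14966 + 7/177 = -1102201/2648982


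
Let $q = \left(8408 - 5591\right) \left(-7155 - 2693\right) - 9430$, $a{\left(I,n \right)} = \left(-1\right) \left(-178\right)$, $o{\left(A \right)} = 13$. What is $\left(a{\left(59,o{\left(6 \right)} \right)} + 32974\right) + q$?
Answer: $-27718094$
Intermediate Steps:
$a{\left(I,n \right)} = 178$
$q = -27751246$ ($q = 2817 \left(-9848\right) - 9430 = -27741816 - 9430 = -27751246$)
$\left(a{\left(59,o{\left(6 \right)} \right)} + 32974\right) + q = \left(178 + 32974\right) - 27751246 = 33152 - 27751246 = -27718094$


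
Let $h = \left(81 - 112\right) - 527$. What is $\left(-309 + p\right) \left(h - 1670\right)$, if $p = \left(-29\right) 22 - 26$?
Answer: $2167844$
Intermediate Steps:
$p = -664$ ($p = -638 - 26 = -664$)
$h = -558$ ($h = -31 - 527 = -558$)
$\left(-309 + p\right) \left(h - 1670\right) = \left(-309 - 664\right) \left(-558 - 1670\right) = \left(-973\right) \left(-2228\right) = 2167844$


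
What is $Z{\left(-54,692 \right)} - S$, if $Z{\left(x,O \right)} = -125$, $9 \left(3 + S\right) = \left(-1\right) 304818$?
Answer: $\frac{101240}{3} \approx 33747.0$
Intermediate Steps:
$S = - \frac{101615}{3}$ ($S = -3 + \frac{\left(-1\right) 304818}{9} = -3 + \frac{1}{9} \left(-304818\right) = -3 - \frac{101606}{3} = - \frac{101615}{3} \approx -33872.0$)
$Z{\left(-54,692 \right)} - S = -125 - - \frac{101615}{3} = -125 + \frac{101615}{3} = \frac{101240}{3}$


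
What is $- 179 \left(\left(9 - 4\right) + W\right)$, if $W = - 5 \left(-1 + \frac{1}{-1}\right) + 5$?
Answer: $-3580$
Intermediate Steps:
$W = 15$ ($W = - 5 \left(-1 - 1\right) + 5 = \left(-5\right) \left(-2\right) + 5 = 10 + 5 = 15$)
$- 179 \left(\left(9 - 4\right) + W\right) = - 179 \left(\left(9 - 4\right) + 15\right) = - 179 \left(5 + 15\right) = \left(-179\right) 20 = -3580$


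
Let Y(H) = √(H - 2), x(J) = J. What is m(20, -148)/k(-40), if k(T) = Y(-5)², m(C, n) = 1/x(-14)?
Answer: 1/98 ≈ 0.010204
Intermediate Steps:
Y(H) = √(-2 + H)
m(C, n) = -1/14 (m(C, n) = 1/(-14) = -1/14)
k(T) = -7 (k(T) = (√(-2 - 5))² = (√(-7))² = (I*√7)² = -7)
m(20, -148)/k(-40) = -1/14/(-7) = -1/14*(-⅐) = 1/98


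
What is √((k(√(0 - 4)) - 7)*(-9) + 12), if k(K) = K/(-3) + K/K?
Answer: √(66 + 6*I) ≈ 8.1324 + 0.36889*I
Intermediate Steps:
k(K) = 1 - K/3 (k(K) = K*(-⅓) + 1 = -K/3 + 1 = 1 - K/3)
√((k(√(0 - 4)) - 7)*(-9) + 12) = √(((1 - √(0 - 4)/3) - 7)*(-9) + 12) = √(((1 - 2*I/3) - 7)*(-9) + 12) = √((-6 - 2*I/3)*(-9) + 12) = √((54 + 6*I) + 12) = √(66 + 6*I)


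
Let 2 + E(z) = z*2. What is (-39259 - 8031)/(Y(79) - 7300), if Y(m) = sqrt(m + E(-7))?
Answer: 345217000/53289937 + 141870*sqrt(7)/53289937 ≈ 6.4851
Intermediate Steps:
E(z) = -2 + 2*z (E(z) = -2 + z*2 = -2 + 2*z)
Y(m) = sqrt(-16 + m) (Y(m) = sqrt(m + (-2 + 2*(-7))) = sqrt(m + (-2 - 14)) = sqrt(m - 16) = sqrt(-16 + m))
(-39259 - 8031)/(Y(79) - 7300) = (-39259 - 8031)/(sqrt(-16 + 79) - 7300) = -47290/(sqrt(63) - 7300) = -47290/(3*sqrt(7) - 7300) = -47290/(-7300 + 3*sqrt(7))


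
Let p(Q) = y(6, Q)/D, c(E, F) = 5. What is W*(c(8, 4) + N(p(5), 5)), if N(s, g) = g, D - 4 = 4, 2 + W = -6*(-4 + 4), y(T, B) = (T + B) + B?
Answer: -20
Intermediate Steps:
y(T, B) = T + 2*B (y(T, B) = (B + T) + B = T + 2*B)
W = -2 (W = -2 - 6*(-4 + 4) = -2 - 6*0 = -2 + 0 = -2)
D = 8 (D = 4 + 4 = 8)
p(Q) = ¾ + Q/4 (p(Q) = (6 + 2*Q)/8 = (6 + 2*Q)*(⅛) = ¾ + Q/4)
W*(c(8, 4) + N(p(5), 5)) = -2*(5 + 5) = -2*10 = -20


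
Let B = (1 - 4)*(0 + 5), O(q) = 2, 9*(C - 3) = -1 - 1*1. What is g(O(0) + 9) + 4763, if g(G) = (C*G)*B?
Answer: 12914/3 ≈ 4304.7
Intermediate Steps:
C = 25/9 (C = 3 + (-1 - 1*1)/9 = 3 + (-1 - 1)/9 = 3 + (⅑)*(-2) = 3 - 2/9 = 25/9 ≈ 2.7778)
B = -15 (B = -3*5 = -15)
g(G) = -125*G/3 (g(G) = (25*G/9)*(-15) = -125*G/3)
g(O(0) + 9) + 4763 = -125*(2 + 9)/3 + 4763 = -125/3*11 + 4763 = -1375/3 + 4763 = 12914/3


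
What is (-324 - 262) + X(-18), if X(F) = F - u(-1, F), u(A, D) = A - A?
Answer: -604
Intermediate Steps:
u(A, D) = 0
X(F) = F (X(F) = F - 1*0 = F + 0 = F)
(-324 - 262) + X(-18) = (-324 - 262) - 18 = -586 - 18 = -604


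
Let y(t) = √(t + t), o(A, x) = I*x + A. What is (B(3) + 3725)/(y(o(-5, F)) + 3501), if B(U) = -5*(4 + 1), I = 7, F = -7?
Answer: 1439300/1361901 - 7400*I*√3/4085703 ≈ 1.0568 - 0.0031371*I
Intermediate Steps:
o(A, x) = A + 7*x (o(A, x) = 7*x + A = A + 7*x)
y(t) = √2*√t (y(t) = √(2*t) = √2*√t)
B(U) = -25 (B(U) = -5*5 = -25)
(B(3) + 3725)/(y(o(-5, F)) + 3501) = (-25 + 3725)/(√2*√(-5 + 7*(-7)) + 3501) = 3700/(√2*√(-5 - 49) + 3501) = 3700/(√2*√(-54) + 3501) = 3700/(√2*(3*I*√6) + 3501) = 3700/(6*I*√3 + 3501) = 3700/(3501 + 6*I*√3)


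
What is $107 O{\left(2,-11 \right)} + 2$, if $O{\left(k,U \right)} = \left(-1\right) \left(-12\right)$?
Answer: $1286$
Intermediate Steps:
$O{\left(k,U \right)} = 12$
$107 O{\left(2,-11 \right)} + 2 = 107 \cdot 12 + 2 = 1284 + 2 = 1286$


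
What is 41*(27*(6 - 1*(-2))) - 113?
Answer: 8743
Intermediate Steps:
41*(27*(6 - 1*(-2))) - 113 = 41*(27*(6 + 2)) - 113 = 41*(27*8) - 113 = 41*216 - 113 = 8856 - 113 = 8743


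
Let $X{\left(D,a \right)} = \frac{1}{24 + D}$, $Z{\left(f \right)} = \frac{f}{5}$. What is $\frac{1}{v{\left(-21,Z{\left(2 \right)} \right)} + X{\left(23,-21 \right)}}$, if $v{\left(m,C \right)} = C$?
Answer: $\frac{235}{99} \approx 2.3737$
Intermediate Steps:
$Z{\left(f \right)} = \frac{f}{5}$ ($Z{\left(f \right)} = f \frac{1}{5} = \frac{f}{5}$)
$\frac{1}{v{\left(-21,Z{\left(2 \right)} \right)} + X{\left(23,-21 \right)}} = \frac{1}{\frac{1}{5} \cdot 2 + \frac{1}{24 + 23}} = \frac{1}{\frac{2}{5} + \frac{1}{47}} = \frac{1}{\frac{99}{235}} = \frac{235}{99}$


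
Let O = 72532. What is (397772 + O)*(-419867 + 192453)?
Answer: -106953713856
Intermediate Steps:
(397772 + O)*(-419867 + 192453) = (397772 + 72532)*(-419867 + 192453) = 470304*(-227414) = -106953713856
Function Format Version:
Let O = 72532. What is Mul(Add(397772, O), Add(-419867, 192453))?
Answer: -106953713856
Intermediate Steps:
Mul(Add(397772, O), Add(-419867, 192453)) = Mul(Add(397772, 72532), Add(-419867, 192453)) = Mul(470304, -227414) = -106953713856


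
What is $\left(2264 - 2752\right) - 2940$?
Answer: $-3428$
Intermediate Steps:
$\left(2264 - 2752\right) - 2940 = -488 - 2940 = -3428$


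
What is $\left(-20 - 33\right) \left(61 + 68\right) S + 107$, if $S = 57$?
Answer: $-389602$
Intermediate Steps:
$\left(-20 - 33\right) \left(61 + 68\right) S + 107 = \left(-20 - 33\right) \left(61 + 68\right) 57 + 107 = \left(-53\right) 129 \cdot 57 + 107 = \left(-6837\right) 57 + 107 = -389709 + 107 = -389602$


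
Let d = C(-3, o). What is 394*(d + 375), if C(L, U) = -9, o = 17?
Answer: 144204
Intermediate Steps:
d = -9
394*(d + 375) = 394*(-9 + 375) = 394*366 = 144204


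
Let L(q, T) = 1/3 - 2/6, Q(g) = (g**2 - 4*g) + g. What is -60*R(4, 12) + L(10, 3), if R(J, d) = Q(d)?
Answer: -6480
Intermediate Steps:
Q(g) = g**2 - 3*g
R(J, d) = d*(-3 + d)
L(q, T) = 0 (L(q, T) = 1*(1/3) - 2*1/6 = 1/3 - 1/3 = 0)
-60*R(4, 12) + L(10, 3) = -720*(-3 + 12) + 0 = -720*9 + 0 = -60*108 + 0 = -6480 + 0 = -6480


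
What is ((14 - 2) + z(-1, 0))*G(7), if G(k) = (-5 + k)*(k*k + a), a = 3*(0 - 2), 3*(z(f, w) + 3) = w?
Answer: 774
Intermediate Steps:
z(f, w) = -3 + w/3
a = -6 (a = 3*(-2) = -6)
G(k) = (-6 + k²)*(-5 + k) (G(k) = (-5 + k)*(k*k - 6) = (-5 + k)*(k² - 6) = (-5 + k)*(-6 + k²) = (-6 + k²)*(-5 + k))
((14 - 2) + z(-1, 0))*G(7) = ((14 - 2) + (-3 + (⅓)*0))*(30 + 7³ - 6*7 - 5*7²) = (12 + (-3 + 0))*(30 + 343 - 42 - 5*49) = (12 - 3)*(30 + 343 - 42 - 245) = 9*86 = 774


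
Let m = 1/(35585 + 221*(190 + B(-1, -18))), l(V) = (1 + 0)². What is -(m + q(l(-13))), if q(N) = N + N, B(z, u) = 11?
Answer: -160013/80006 ≈ -2.0000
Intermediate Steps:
l(V) = 1 (l(V) = 1² = 1)
q(N) = 2*N
m = 1/80006 (m = 1/(35585 + 221*(190 + 11)) = 1/(35585 + 221*201) = 1/(35585 + 44421) = 1/80006 ≈ 1.2499e-5)
-(m + q(l(-13))) = -(1/80006 + 2*1) = -(1/80006 + 2) = -1*160013/80006 = -160013/80006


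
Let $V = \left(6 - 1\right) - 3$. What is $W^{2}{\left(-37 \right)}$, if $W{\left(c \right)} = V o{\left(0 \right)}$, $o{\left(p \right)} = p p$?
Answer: $0$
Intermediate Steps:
$o{\left(p \right)} = p^{2}$
$V = 2$ ($V = 5 - 3 = 2$)
$W{\left(c \right)} = 0$ ($W{\left(c \right)} = 2 \cdot 0^{2} = 2 \cdot 0 = 0$)
$W^{2}{\left(-37 \right)} = 0^{2} = 0$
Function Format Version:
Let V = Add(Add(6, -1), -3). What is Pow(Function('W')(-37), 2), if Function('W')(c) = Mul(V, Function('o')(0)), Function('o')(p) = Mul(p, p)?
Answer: 0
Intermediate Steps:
Function('o')(p) = Pow(p, 2)
V = 2 (V = Add(5, -3) = 2)
Function('W')(c) = 0 (Function('W')(c) = Mul(2, Pow(0, 2)) = Mul(2, 0) = 0)
Pow(Function('W')(-37), 2) = Pow(0, 2) = 0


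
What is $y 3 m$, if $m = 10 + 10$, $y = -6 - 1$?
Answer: $-420$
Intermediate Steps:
$y = -7$ ($y = -6 - 1 = -7$)
$m = 20$
$y 3 m = \left(-7\right) 3 \cdot 20 = \left(-21\right) 20 = -420$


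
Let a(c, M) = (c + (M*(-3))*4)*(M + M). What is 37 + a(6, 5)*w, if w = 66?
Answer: -35603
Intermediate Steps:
a(c, M) = 2*M*(c - 12*M) (a(c, M) = (c - 3*M*4)*(2*M) = (c - 12*M)*(2*M) = 2*M*(c - 12*M))
37 + a(6, 5)*w = 37 + (2*5*(6 - 12*5))*66 = 37 + (2*5*(6 - 60))*66 = 37 + (2*5*(-54))*66 = 37 - 540*66 = 37 - 35640 = -35603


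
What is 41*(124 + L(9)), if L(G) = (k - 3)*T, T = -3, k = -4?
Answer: 5945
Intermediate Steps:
L(G) = 21 (L(G) = (-4 - 3)*(-3) = -7*(-3) = 21)
41*(124 + L(9)) = 41*(124 + 21) = 41*145 = 5945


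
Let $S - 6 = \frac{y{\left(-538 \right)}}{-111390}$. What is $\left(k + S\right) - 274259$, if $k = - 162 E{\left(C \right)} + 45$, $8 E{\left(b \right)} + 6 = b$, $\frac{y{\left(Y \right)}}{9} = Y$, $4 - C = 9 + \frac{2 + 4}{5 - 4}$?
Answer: $- \frac{20337118847}{74260} \approx -2.7386 \cdot 10^{5}$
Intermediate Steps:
$C = -11$ ($C = 4 - \left(9 + \frac{2 + 4}{5 - 4}\right) = 4 - \left(9 + \frac{6}{1}\right) = 4 - \left(9 + 6 \cdot 1\right) = 4 - \left(9 + 6\right) = 4 - 15 = -11$)
$y{\left(Y \right)} = 9 Y$
$E{\left(b \right)} = - \frac{3}{4} + \frac{b}{8}$
$S = \frac{112197}{18565}$ ($S = 6 + \frac{9 \left(-538\right)}{-111390} = 6 - - \frac{807}{18565} = 6 + \frac{807}{18565} = \frac{112197}{18565} \approx 6.0435$)
$k = \frac{1557}{4}$ ($k = - 162 \left(- \frac{3}{4} + \frac{1}{8} \left(-11\right)\right) + 45 = - 162 \left(- \frac{3}{4} - \frac{11}{8}\right) + 45 = \left(-162\right) \left(- \frac{17}{8}\right) + 45 = \frac{1377}{4} + 45 = \frac{1557}{4} \approx 389.25$)
$\left(k + S\right) - 274259 = \left(\frac{1557}{4} + \frac{112197}{18565}\right) - 274259 = \frac{29354493}{74260} - 274259 = - \frac{20337118847}{74260}$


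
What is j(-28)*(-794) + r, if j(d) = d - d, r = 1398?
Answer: 1398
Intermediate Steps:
j(d) = 0
j(-28)*(-794) + r = 0*(-794) + 1398 = 0 + 1398 = 1398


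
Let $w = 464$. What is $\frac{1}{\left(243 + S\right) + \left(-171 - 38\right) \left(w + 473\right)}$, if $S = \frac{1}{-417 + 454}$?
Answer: $- \frac{37}{7236829} \approx -5.1127 \cdot 10^{-6}$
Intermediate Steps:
$S = \frac{1}{37} \approx 0.027027$
$\frac{1}{\left(243 + S\right) + \left(-171 - 38\right) \left(w + 473\right)} = \frac{1}{\left(243 + \frac{1}{37}\right) + \left(-171 - 38\right) \left(464 + 473\right)} = \frac{1}{\frac{8992}{37} - 195833} = \frac{1}{- \frac{7236829}{37}} = - \frac{37}{7236829}$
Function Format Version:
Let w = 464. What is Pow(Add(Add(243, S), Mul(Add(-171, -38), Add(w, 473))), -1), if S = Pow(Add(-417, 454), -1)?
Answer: Rational(-37, 7236829) ≈ -5.1127e-6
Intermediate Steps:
S = Rational(1, 37) (S = Pow(37, -1) = Rational(1, 37) ≈ 0.027027)
Pow(Add(Add(243, S), Mul(Add(-171, -38), Add(w, 473))), -1) = Pow(Add(Add(243, Rational(1, 37)), Mul(Add(-171, -38), Add(464, 473))), -1) = Pow(Add(Rational(8992, 37), Mul(-209, 937)), -1) = Pow(Add(Rational(8992, 37), -195833), -1) = Pow(Rational(-7236829, 37), -1) = Rational(-37, 7236829)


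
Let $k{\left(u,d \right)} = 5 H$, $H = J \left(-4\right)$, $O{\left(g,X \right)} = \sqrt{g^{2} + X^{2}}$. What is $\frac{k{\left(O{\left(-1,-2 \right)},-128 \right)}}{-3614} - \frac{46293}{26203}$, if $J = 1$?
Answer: $- \frac{83389421}{47348821} \approx -1.7612$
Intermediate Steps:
$O{\left(g,X \right)} = \sqrt{X^{2} + g^{2}}$
$H = -4$ ($H = 1 \left(-4\right) = -4$)
$k{\left(u,d \right)} = -20$ ($k{\left(u,d \right)} = 5 \left(-4\right) = -20$)
$\frac{k{\left(O{\left(-1,-2 \right)},-128 \right)}}{-3614} - \frac{46293}{26203} = - \frac{20}{-3614} - \frac{46293}{26203} = \left(-20\right) \left(- \frac{1}{3614}\right) - \frac{46293}{26203} = \frac{10}{1807} - \frac{46293}{26203} = - \frac{83389421}{47348821}$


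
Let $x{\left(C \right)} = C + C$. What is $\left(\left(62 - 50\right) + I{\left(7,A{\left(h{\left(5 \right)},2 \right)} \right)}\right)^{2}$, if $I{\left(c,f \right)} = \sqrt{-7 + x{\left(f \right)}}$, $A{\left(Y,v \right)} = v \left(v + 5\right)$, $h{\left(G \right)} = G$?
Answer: $\left(12 + \sqrt{21}\right)^{2} \approx 274.98$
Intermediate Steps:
$A{\left(Y,v \right)} = v \left(5 + v\right)$
$x{\left(C \right)} = 2 C$
$I{\left(c,f \right)} = \sqrt{-7 + 2 f}$
$\left(\left(62 - 50\right) + I{\left(7,A{\left(h{\left(5 \right)},2 \right)} \right)}\right)^{2} = \left(\left(62 - 50\right) + \sqrt{-7 + 2 \cdot 2 \left(5 + 2\right)}\right)^{2} = \left(\left(62 - 50\right) + \sqrt{-7 + 2 \cdot 2 \cdot 7}\right)^{2} = \left(12 + \sqrt{-7 + 2 \cdot 14}\right)^{2} = \left(12 + \sqrt{-7 + 28}\right)^{2} = \left(12 + \sqrt{21}\right)^{2}$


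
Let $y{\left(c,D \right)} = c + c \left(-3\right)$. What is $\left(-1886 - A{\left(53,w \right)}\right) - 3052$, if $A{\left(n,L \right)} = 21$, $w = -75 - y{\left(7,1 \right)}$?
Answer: $-4959$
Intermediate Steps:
$y{\left(c,D \right)} = - 2 c$ ($y{\left(c,D \right)} = c - 3 c = - 2 c$)
$w = -61$ ($w = -75 - \left(-2\right) 7 = -75 - -14 = -75 + 14 = -61$)
$\left(-1886 - A{\left(53,w \right)}\right) - 3052 = \left(-1886 - 21\right) - 3052 = -1907 - 3052 = -4959$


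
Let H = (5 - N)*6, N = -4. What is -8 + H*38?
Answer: 2044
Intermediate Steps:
H = 54 (H = (5 - 1*(-4))*6 = (5 + 4)*6 = 9*6 = 54)
-8 + H*38 = -8 + 54*38 = -8 + 2052 = 2044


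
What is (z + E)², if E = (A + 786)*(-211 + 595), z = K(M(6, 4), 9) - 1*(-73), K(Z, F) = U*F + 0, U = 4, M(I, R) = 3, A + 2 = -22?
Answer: 85683242089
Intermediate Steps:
A = -24 (A = -2 - 22 = -24)
K(Z, F) = 4*F (K(Z, F) = 4*F + 0 = 4*F)
z = 109 (z = 4*9 - 1*(-73) = 36 + 73 = 109)
E = 292608 (E = (-24 + 786)*(-211 + 595) = 762*384 = 292608)
(z + E)² = (109 + 292608)² = 292717² = 85683242089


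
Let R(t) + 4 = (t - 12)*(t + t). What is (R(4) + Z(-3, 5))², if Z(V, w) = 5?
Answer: 3969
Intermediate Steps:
R(t) = -4 + 2*t*(-12 + t) (R(t) = -4 + (t - 12)*(t + t) = -4 + (-12 + t)*(2*t) = -4 + 2*t*(-12 + t))
(R(4) + Z(-3, 5))² = ((-4 - 24*4 + 2*4²) + 5)² = ((-4 - 96 + 2*16) + 5)² = ((-4 - 96 + 32) + 5)² = (-68 + 5)² = (-63)² = 3969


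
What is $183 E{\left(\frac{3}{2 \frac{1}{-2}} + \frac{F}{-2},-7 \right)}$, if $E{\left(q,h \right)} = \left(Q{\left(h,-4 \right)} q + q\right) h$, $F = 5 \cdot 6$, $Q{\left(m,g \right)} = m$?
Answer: $-138348$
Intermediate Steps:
$F = 30$
$E{\left(q,h \right)} = h \left(q + h q\right)$ ($E{\left(q,h \right)} = \left(h q + q\right) h = \left(q + h q\right) h = h \left(q + h q\right)$)
$183 E{\left(\frac{3}{2 \frac{1}{-2}} + \frac{F}{-2},-7 \right)} = 183 \left(- 7 \left(\frac{3}{2 \frac{1}{-2}} + \frac{30}{-2}\right) \left(1 - 7\right)\right) = 183 \left(\left(-7\right) \left(\frac{3}{2 \left(- \frac{1}{2}\right)} + 30 \left(- \frac{1}{2}\right)\right) \left(-6\right)\right) = 183 \left(\left(-7\right) \left(\frac{3}{-1} - 15\right) \left(-6\right)\right) = 183 \left(\left(-7\right) \left(3 \left(-1\right) - 15\right) \left(-6\right)\right) = 183 \left(\left(-7\right) \left(-3 - 15\right) \left(-6\right)\right) = 183 \left(\left(-7\right) \left(-18\right) \left(-6\right)\right) = 183 \left(-756\right) = -138348$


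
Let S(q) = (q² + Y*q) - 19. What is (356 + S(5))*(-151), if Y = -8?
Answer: -48622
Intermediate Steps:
S(q) = -19 + q² - 8*q (S(q) = (q² - 8*q) - 19 = -19 + q² - 8*q)
(356 + S(5))*(-151) = (356 + (-19 + 5² - 8*5))*(-151) = (356 + (-19 + 25 - 40))*(-151) = (356 - 34)*(-151) = 322*(-151) = -48622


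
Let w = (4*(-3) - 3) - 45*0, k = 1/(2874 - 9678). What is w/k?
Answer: 102060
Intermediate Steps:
k = -1/6804 (k = 1/(-6804) = -1/6804 ≈ -0.00014697)
w = -15 (w = (-12 - 3) + 0 = -15 + 0 = -15)
w/k = -15/(-1/6804) = -15*(-6804) = 102060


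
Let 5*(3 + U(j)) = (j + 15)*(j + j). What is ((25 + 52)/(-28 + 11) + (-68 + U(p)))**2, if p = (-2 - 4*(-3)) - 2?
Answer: 26896/7225 ≈ 3.7226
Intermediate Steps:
p = 8 (p = (-2 + 12) - 2 = 10 - 2 = 8)
U(j) = -3 + 2*j*(15 + j)/5 (U(j) = -3 + ((j + 15)*(j + j))/5 = -3 + ((15 + j)*(2*j))/5 = -3 + (2*j*(15 + j))/5 = -3 + 2*j*(15 + j)/5)
((25 + 52)/(-28 + 11) + (-68 + U(p)))**2 = ((25 + 52)/(-28 + 11) + (-68 + (-3 + 6*8 + (2/5)*8**2)))**2 = (77/(-17) + (-68 + (-3 + 48 + (2/5)*64)))**2 = (77*(-1/17) + (-68 + (-3 + 48 + 128/5)))**2 = (-77/17 + (-68 + 353/5))**2 = (-77/17 + 13/5)**2 = (-164/85)**2 = 26896/7225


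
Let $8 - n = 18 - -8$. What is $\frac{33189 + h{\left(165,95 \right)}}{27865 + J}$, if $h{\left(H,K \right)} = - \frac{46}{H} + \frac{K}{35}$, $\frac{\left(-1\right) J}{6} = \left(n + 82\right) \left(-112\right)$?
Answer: $\frac{38336108}{81858315} \approx 0.46832$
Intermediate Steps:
$n = -18$ ($n = 8 - \left(18 - -8\right) = 8 - \left(18 + 8\right) = 8 - 26 = -18$)
$J = 43008$ ($J = - 6 \left(-18 + 82\right) \left(-112\right) = - 6 \cdot 64 \left(-112\right) = \left(-6\right) \left(-7168\right) = 43008$)
$h{\left(H,K \right)} = - \frac{46}{H} + \frac{K}{35}$ ($h{\left(H,K \right)} = - \frac{46}{H} + K \frac{1}{35} = - \frac{46}{H} + \frac{K}{35}$)
$\frac{33189 + h{\left(165,95 \right)}}{27865 + J} = \frac{33189 + \left(- \frac{46}{165} + \frac{1}{35} \cdot 95\right)}{27865 + 43008} = \frac{33189 + \left(\left(-46\right) \frac{1}{165} + \frac{19}{7}\right)}{70873} = \left(33189 + \left(- \frac{46}{165} + \frac{19}{7}\right)\right) \frac{1}{70873} = \left(33189 + \frac{2813}{1155}\right) \frac{1}{70873} = \frac{38336108}{1155} \cdot \frac{1}{70873} = \frac{38336108}{81858315}$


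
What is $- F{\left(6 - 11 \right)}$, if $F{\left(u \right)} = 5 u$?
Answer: $25$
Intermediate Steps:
$- F{\left(6 - 11 \right)} = - 5 \left(6 - 11\right) = - 5 \left(-5\right) = \left(-1\right) \left(-25\right) = 25$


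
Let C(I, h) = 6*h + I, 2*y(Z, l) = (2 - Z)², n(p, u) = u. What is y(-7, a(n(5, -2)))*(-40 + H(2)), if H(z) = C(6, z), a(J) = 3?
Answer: -891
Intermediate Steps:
y(Z, l) = (2 - Z)²/2
C(I, h) = I + 6*h
H(z) = 6 + 6*z
y(-7, a(n(5, -2)))*(-40 + H(2)) = ((-2 - 7)²/2)*(-40 + (6 + 6*2)) = ((½)*(-9)²)*(-40 + (6 + 12)) = ((½)*81)*(-40 + 18) = (81/2)*(-22) = -891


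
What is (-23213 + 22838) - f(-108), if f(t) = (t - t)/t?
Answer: -375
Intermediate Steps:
f(t) = 0 (f(t) = 0/t = 0)
(-23213 + 22838) - f(-108) = (-23213 + 22838) - 1*0 = -375 + 0 = -375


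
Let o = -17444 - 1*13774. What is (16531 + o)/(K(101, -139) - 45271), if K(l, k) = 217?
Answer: 14687/45054 ≈ 0.32599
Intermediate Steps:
o = -31218 (o = -17444 - 13774 = -31218)
(16531 + o)/(K(101, -139) - 45271) = (16531 - 31218)/(217 - 45271) = -14687/(-45054) = -14687*(-1/45054) = 14687/45054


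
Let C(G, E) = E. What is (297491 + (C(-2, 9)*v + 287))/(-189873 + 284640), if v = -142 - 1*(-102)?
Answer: 297418/94767 ≈ 3.1384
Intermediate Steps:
v = -40 (v = -142 + 102 = -40)
(297491 + (C(-2, 9)*v + 287))/(-189873 + 284640) = (297491 + (9*(-40) + 287))/(-189873 + 284640) = (297491 + (-360 + 287))/94767 = (297491 - 73)*(1/94767) = 297418*(1/94767) = 297418/94767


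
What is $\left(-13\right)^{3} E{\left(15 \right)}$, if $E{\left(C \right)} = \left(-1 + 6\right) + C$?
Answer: $-43940$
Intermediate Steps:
$E{\left(C \right)} = 5 + C$
$\left(-13\right)^{3} E{\left(15 \right)} = \left(-13\right)^{3} \left(5 + 15\right) = \left(-2197\right) 20 = -43940$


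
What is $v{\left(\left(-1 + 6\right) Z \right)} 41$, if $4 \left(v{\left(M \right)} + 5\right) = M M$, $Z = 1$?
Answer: $\frac{205}{4} \approx 51.25$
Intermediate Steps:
$v{\left(M \right)} = -5 + \frac{M^{2}}{4}$ ($v{\left(M \right)} = -5 + \frac{M M}{4} = -5 + \frac{M^{2}}{4}$)
$v{\left(\left(-1 + 6\right) Z \right)} 41 = \left(-5 + \frac{\left(\left(-1 + 6\right) 1\right)^{2}}{4}\right) 41 = \left(-5 + \frac{\left(5 \cdot 1\right)^{2}}{4}\right) 41 = \left(-5 + \frac{5^{2}}{4}\right) 41 = \left(-5 + \frac{1}{4} \cdot 25\right) 41 = \left(-5 + \frac{25}{4}\right) 41 = \frac{5}{4} \cdot 41 = \frac{205}{4}$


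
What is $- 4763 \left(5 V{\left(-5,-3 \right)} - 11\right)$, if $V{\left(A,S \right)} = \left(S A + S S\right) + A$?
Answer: $-400092$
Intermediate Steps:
$V{\left(A,S \right)} = A + S^{2} + A S$ ($V{\left(A,S \right)} = \left(A S + S^{2}\right) + A = \left(S^{2} + A S\right) + A = A + S^{2} + A S$)
$- 4763 \left(5 V{\left(-5,-3 \right)} - 11\right) = - 4763 \left(5 \left(-5 + \left(-3\right)^{2} - -15\right) - 11\right) = - 4763 \left(5 \left(-5 + 9 + 15\right) - 11\right) = - 4763 \left(5 \cdot 19 - 11\right) = - 4763 \left(95 - 11\right) = \left(-4763\right) 84 = -400092$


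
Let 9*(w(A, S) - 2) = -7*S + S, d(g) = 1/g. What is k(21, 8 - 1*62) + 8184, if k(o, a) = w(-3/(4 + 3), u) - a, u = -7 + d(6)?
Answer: 74201/9 ≈ 8244.6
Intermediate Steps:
u = -41/6 (u = -7 + 1/6 = -7 + ⅙ = -41/6 ≈ -6.8333)
w(A, S) = 2 - 2*S/3 (w(A, S) = 2 + (-7*S + S)/9 = 2 + (-6*S)/9 = 2 - 2*S/3)
k(o, a) = 59/9 - a (k(o, a) = (2 - ⅔*(-41/6)) - a = (2 + 41/9) - a = 59/9 - a)
k(21, 8 - 1*62) + 8184 = (59/9 - (8 - 1*62)) + 8184 = (59/9 - (8 - 62)) + 8184 = (59/9 - 1*(-54)) + 8184 = (59/9 + 54) + 8184 = 545/9 + 8184 = 74201/9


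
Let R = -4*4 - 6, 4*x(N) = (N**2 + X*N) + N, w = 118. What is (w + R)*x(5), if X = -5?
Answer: 120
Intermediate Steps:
x(N) = -N + N**2/4 (x(N) = ((N**2 - 5*N) + N)/4 = (N**2 - 4*N)/4 = -N + N**2/4)
R = -22 (R = -16 - 6 = -22)
(w + R)*x(5) = (118 - 22)*((1/4)*5*(-4 + 5)) = 96*((1/4)*5*1) = 96*(5/4) = 120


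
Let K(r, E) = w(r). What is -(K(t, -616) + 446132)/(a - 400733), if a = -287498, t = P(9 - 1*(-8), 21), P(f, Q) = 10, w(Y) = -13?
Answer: 446119/688231 ≈ 0.64821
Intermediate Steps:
t = 10
K(r, E) = -13
-(K(t, -616) + 446132)/(a - 400733) = -(-13 + 446132)/(-287498 - 400733) = -446119/(-688231) = -446119*(-1)/688231 = -1*(-446119/688231) = 446119/688231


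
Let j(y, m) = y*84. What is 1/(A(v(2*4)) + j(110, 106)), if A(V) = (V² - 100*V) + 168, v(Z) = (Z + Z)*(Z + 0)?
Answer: 1/12992 ≈ 7.6970e-5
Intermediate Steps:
j(y, m) = 84*y
v(Z) = 2*Z² (v(Z) = (2*Z)*Z = 2*Z²)
A(V) = 168 + V² - 100*V
1/(A(v(2*4)) + j(110, 106)) = 1/((168 + (2*(2*4)²)² - 200*(2*4)²) + 84*110) = 1/((168 + (2*8²)² - 200*8²) + 9240) = 1/((168 + (2*64)² - 200*64) + 9240) = 1/((168 + 128² - 100*128) + 9240) = 1/((168 + 16384 - 12800) + 9240) = 1/(3752 + 9240) = 1/12992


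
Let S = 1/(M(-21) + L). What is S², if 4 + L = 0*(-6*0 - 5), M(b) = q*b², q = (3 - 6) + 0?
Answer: 1/1760929 ≈ 5.6788e-7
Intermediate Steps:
q = -3 (q = -3 + 0 = -3)
M(b) = -3*b²
L = -4 (L = -4 + 0*(-6*0 - 5) = -4 + 0*(0 - 5) = -4 + 0*(-5) = -4 + 0 = -4)
S = -1/1327 (S = 1/(-3*(-21)² - 4) = 1/(-3*441 - 4) = 1/(-1323 - 4) = 1/(-1327) = -1/1327 ≈ -0.00075358)
S² = (-1/1327)² = 1/1760929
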